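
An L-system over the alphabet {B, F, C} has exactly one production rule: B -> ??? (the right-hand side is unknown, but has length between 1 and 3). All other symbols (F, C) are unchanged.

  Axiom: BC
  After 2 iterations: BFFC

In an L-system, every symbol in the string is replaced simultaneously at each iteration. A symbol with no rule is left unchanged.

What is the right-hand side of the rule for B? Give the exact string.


Answer: BF

Derivation:
Trying B -> BF:
  Step 0: BC
  Step 1: BFC
  Step 2: BFFC
Matches the given result.


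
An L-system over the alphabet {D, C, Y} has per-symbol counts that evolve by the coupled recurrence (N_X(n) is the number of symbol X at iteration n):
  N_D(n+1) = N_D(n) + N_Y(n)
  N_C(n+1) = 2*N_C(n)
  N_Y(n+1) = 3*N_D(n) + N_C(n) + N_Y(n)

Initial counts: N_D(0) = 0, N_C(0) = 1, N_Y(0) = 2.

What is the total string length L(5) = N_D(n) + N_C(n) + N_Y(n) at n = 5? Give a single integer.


Answer: 404

Derivation:
Step 0: N_D=0, N_C=1, N_Y=2, L=3
Step 1: N_D=2, N_C=2, N_Y=3, L=7
Step 2: N_D=5, N_C=4, N_Y=11, L=20
Step 3: N_D=16, N_C=8, N_Y=30, L=54
Step 4: N_D=46, N_C=16, N_Y=86, L=148
Step 5: N_D=132, N_C=32, N_Y=240, L=404


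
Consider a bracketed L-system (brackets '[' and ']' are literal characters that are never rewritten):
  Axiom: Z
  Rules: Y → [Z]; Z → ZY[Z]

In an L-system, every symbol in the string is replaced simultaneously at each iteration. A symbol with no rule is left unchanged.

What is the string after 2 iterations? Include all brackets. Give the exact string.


Step 0: Z
Step 1: ZY[Z]
Step 2: ZY[Z][Z][ZY[Z]]

Answer: ZY[Z][Z][ZY[Z]]


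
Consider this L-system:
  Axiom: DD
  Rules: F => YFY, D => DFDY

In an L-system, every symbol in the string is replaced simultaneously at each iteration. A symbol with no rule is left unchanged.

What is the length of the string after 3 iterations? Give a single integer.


Step 0: length = 2
Step 1: length = 8
Step 2: length = 24
Step 3: length = 60

Answer: 60


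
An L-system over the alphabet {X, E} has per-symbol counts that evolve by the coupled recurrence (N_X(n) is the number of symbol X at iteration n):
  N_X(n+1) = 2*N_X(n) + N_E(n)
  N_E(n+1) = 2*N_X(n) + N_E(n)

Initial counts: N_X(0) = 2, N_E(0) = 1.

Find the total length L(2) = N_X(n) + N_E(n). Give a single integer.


Answer: 30

Derivation:
Step 0: N_X=2, N_E=1, L=3
Step 1: N_X=5, N_E=5, L=10
Step 2: N_X=15, N_E=15, L=30


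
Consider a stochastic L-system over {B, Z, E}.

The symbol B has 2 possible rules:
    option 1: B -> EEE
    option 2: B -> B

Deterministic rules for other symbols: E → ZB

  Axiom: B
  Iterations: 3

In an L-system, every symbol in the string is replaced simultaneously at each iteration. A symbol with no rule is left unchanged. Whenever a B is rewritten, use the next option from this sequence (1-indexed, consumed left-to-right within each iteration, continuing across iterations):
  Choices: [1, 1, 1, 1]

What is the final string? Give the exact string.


Step 0: B
Step 1: EEE  (used choices [1])
Step 2: ZBZBZB  (used choices [])
Step 3: ZEEEZEEEZEEE  (used choices [1, 1, 1])

Answer: ZEEEZEEEZEEE


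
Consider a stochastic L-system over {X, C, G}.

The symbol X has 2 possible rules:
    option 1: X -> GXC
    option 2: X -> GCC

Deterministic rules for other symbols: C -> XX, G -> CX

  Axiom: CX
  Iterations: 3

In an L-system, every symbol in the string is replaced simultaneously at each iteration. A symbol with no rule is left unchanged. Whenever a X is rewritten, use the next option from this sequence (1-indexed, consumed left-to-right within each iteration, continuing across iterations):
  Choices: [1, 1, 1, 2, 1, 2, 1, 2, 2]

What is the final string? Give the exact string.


Step 0: CX
Step 1: XXGXC  (used choices [1])
Step 2: GXCGXCCXGCCXX  (used choices [1, 1, 2])
Step 3: CXGXCXXCXGCCXXXXGXCCXXXXXGCCGCC  (used choices [1, 2, 1, 2, 2])

Answer: CXGXCXXCXGCCXXXXGXCCXXXXXGCCGCC


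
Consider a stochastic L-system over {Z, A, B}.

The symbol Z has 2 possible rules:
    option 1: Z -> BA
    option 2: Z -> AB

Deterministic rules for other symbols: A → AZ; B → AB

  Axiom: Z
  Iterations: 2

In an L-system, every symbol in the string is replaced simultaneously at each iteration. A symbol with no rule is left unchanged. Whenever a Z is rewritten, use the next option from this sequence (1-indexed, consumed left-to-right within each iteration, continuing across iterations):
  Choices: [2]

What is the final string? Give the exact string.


Answer: AZAB

Derivation:
Step 0: Z
Step 1: AB  (used choices [2])
Step 2: AZAB  (used choices [])


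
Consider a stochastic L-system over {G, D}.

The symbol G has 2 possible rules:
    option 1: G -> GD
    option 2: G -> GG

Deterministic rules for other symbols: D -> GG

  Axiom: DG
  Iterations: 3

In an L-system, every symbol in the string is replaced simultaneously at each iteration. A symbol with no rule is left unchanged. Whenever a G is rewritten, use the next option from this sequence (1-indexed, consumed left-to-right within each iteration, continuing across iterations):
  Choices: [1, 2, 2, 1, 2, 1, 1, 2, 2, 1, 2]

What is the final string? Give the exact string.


Answer: GGGDGDGGGGGGGDGG

Derivation:
Step 0: DG
Step 1: GGGD  (used choices [1])
Step 2: GGGGGDGG  (used choices [2, 2, 1])
Step 3: GGGDGDGGGGGGGDGG  (used choices [2, 1, 1, 2, 2, 1, 2])


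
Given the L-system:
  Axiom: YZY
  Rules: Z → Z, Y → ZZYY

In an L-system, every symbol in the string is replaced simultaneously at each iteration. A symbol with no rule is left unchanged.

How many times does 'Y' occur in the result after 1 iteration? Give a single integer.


Step 0: YZY  (2 'Y')
Step 1: ZZYYZZZYY  (4 'Y')

Answer: 4


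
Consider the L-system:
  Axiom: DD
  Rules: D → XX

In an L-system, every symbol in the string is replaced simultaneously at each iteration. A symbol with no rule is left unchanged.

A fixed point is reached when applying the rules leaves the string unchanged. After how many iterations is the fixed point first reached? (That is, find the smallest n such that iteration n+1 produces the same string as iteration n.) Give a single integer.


Step 0: DD
Step 1: XXXX
Step 2: XXXX  (unchanged — fixed point at step 1)

Answer: 1


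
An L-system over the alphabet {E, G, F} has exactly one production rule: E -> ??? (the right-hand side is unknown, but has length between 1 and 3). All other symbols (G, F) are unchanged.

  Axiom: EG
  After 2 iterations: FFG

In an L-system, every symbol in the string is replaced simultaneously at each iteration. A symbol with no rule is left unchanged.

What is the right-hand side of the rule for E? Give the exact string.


Answer: FF

Derivation:
Trying E -> FF:
  Step 0: EG
  Step 1: FFG
  Step 2: FFG
Matches the given result.


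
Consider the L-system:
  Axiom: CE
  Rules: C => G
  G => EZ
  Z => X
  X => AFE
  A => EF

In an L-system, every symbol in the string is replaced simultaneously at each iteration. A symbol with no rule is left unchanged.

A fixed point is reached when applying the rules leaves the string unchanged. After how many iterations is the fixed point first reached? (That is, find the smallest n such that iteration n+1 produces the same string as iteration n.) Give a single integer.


Step 0: CE
Step 1: GE
Step 2: EZE
Step 3: EXE
Step 4: EAFEE
Step 5: EEFFEE
Step 6: EEFFEE  (unchanged — fixed point at step 5)

Answer: 5


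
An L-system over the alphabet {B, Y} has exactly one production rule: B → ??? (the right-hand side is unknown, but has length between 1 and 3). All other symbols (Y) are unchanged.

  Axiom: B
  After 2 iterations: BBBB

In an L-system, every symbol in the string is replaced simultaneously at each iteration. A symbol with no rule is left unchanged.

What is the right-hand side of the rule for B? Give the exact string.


Answer: BB

Derivation:
Trying B → BB:
  Step 0: B
  Step 1: BB
  Step 2: BBBB
Matches the given result.


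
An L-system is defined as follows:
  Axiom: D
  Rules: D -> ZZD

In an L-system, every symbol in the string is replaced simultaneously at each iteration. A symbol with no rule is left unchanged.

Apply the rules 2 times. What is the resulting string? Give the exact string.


Step 0: D
Step 1: ZZD
Step 2: ZZZZD

Answer: ZZZZD


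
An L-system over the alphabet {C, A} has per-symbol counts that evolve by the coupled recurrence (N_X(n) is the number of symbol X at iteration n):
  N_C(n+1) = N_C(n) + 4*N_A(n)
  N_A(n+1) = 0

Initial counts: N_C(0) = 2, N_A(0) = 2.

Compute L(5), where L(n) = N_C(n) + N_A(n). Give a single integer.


Step 0: N_C=2, N_A=2, L=4
Step 1: N_C=10, N_A=0, L=10
Step 2: N_C=10, N_A=0, L=10
Step 3: N_C=10, N_A=0, L=10
Step 4: N_C=10, N_A=0, L=10
Step 5: N_C=10, N_A=0, L=10

Answer: 10


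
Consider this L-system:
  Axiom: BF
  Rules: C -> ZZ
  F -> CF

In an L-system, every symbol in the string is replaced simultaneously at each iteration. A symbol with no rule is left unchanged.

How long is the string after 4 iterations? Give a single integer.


Step 0: length = 2
Step 1: length = 3
Step 2: length = 5
Step 3: length = 7
Step 4: length = 9

Answer: 9


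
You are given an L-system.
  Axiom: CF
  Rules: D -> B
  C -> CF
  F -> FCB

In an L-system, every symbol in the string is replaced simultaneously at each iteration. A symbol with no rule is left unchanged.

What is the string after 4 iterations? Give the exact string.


Step 0: CF
Step 1: CFFCB
Step 2: CFFCBFCBCFB
Step 3: CFFCBFCBCFBFCBCFBCFFCBB
Step 4: CFFCBFCBCFBFCBCFBCFFCBBFCBCFBCFFCBBCFFCBFCBCFBB

Answer: CFFCBFCBCFBFCBCFBCFFCBBFCBCFBCFFCBBCFFCBFCBCFBB


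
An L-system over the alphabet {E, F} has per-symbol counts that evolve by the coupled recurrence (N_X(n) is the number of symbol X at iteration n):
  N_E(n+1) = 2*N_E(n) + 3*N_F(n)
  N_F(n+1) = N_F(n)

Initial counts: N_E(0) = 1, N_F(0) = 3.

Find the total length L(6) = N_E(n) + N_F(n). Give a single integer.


Answer: 634

Derivation:
Step 0: N_E=1, N_F=3, L=4
Step 1: N_E=11, N_F=3, L=14
Step 2: N_E=31, N_F=3, L=34
Step 3: N_E=71, N_F=3, L=74
Step 4: N_E=151, N_F=3, L=154
Step 5: N_E=311, N_F=3, L=314
Step 6: N_E=631, N_F=3, L=634


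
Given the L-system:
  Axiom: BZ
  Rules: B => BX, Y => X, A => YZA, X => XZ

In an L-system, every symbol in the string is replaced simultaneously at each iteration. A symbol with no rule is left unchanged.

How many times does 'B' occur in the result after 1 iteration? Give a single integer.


Answer: 1

Derivation:
Step 0: BZ  (1 'B')
Step 1: BXZ  (1 'B')


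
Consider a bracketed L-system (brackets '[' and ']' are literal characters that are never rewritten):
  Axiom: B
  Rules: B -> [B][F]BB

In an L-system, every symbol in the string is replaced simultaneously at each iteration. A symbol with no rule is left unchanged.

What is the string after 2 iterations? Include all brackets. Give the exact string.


Step 0: B
Step 1: [B][F]BB
Step 2: [[B][F]BB][F][B][F]BB[B][F]BB

Answer: [[B][F]BB][F][B][F]BB[B][F]BB


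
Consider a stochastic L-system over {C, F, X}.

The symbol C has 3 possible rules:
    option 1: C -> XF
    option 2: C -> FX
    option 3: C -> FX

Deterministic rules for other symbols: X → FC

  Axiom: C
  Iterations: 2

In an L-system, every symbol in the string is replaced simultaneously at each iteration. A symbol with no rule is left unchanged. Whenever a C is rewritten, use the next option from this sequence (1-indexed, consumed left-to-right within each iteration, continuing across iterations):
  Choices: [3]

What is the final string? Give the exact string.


Step 0: C
Step 1: FX  (used choices [3])
Step 2: FFC  (used choices [])

Answer: FFC


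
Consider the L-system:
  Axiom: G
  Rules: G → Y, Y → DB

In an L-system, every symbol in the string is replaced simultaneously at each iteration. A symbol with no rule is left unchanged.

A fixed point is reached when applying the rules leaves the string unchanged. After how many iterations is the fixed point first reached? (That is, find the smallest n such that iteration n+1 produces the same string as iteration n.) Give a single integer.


Step 0: G
Step 1: Y
Step 2: DB
Step 3: DB  (unchanged — fixed point at step 2)

Answer: 2


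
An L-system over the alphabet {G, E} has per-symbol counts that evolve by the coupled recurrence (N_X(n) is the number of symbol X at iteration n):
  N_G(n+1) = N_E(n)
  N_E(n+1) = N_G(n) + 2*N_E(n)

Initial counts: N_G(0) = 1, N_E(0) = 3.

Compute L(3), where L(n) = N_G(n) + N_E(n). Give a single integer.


Answer: 58

Derivation:
Step 0: N_G=1, N_E=3, L=4
Step 1: N_G=3, N_E=7, L=10
Step 2: N_G=7, N_E=17, L=24
Step 3: N_G=17, N_E=41, L=58


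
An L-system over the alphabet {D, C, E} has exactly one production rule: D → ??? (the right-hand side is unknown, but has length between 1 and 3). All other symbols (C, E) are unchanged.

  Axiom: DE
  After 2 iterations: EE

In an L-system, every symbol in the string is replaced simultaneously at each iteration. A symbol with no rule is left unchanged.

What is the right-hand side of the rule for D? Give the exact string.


Answer: E

Derivation:
Trying D → E:
  Step 0: DE
  Step 1: EE
  Step 2: EE
Matches the given result.


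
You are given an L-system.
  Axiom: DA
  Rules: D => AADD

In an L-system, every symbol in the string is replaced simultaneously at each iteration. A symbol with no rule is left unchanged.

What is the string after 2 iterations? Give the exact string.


Answer: AAAADDAADDA

Derivation:
Step 0: DA
Step 1: AADDA
Step 2: AAAADDAADDA


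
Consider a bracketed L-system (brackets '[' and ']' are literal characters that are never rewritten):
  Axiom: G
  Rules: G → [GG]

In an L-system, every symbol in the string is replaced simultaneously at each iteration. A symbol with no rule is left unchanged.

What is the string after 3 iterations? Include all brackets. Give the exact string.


Answer: [[[GG][GG]][[GG][GG]]]

Derivation:
Step 0: G
Step 1: [GG]
Step 2: [[GG][GG]]
Step 3: [[[GG][GG]][[GG][GG]]]


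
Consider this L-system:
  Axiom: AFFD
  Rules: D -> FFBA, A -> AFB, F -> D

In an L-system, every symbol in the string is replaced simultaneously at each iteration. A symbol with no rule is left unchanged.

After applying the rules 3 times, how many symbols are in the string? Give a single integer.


Answer: 36

Derivation:
Step 0: length = 4
Step 1: length = 9
Step 2: length = 19
Step 3: length = 36


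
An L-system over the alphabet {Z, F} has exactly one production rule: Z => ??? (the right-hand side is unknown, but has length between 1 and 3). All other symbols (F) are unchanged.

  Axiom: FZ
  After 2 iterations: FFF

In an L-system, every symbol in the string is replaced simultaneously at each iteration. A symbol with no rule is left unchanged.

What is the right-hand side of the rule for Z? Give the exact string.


Answer: FF

Derivation:
Trying Z => FF:
  Step 0: FZ
  Step 1: FFF
  Step 2: FFF
Matches the given result.


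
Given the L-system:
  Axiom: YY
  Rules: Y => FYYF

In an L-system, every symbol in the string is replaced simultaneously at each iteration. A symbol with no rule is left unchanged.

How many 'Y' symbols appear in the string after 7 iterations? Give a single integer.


Step 0: length=2, 'Y' count=2
Step 1: length=8, 'Y' count=4
Step 2: length=20, 'Y' count=8
Step 3: length=44, 'Y' count=16
Step 4: length=92, 'Y' count=32
Step 5: length=188, 'Y' count=64
Step 6: length=380, 'Y' count=128
Step 7: length=764, 'Y' count=256
Final string: FFFFFFFYYFFYYFFFFYYFFYYFFFFFFYYFFYYFFFFYYFFYYFFFFFFFFYYFFYYFFFFYYFFYYFFFFFFYYFFYYFFFFYYFFYYFFFFFFFFFFYYFFYYFFFFYYFFYYFFFFFFYYFFYYFFFFYYFFYYFFFFFFFFYYFFYYFFFFYYFFYYFFFFFFYYFFYYFFFFYYFFYYFFFFFFFFFFFFYYFFYYFFFFYYFFYYFFFFFFYYFFYYFFFFYYFFYYFFFFFFFFYYFFYYFFFFYYFFYYFFFFFFYYFFYYFFFFYYFFYYFFFFFFFFFFYYFFYYFFFFYYFFYYFFFFFFYYFFYYFFFFYYFFYYFFFFFFFFYYFFYYFFFFYYFFYYFFFFFFYYFFYYFFFFYYFFYYFFFFFFFFFFFFFFYYFFYYFFFFYYFFYYFFFFFFYYFFYYFFFFYYFFYYFFFFFFFFYYFFYYFFFFYYFFYYFFFFFFYYFFYYFFFFYYFFYYFFFFFFFFFFYYFFYYFFFFYYFFYYFFFFFFYYFFYYFFFFYYFFYYFFFFFFFFYYFFYYFFFFYYFFYYFFFFFFYYFFYYFFFFYYFFYYFFFFFFFFFFFFYYFFYYFFFFYYFFYYFFFFFFYYFFYYFFFFYYFFYYFFFFFFFFYYFFYYFFFFYYFFYYFFFFFFYYFFYYFFFFYYFFYYFFFFFFFFFFYYFFYYFFFFYYFFYYFFFFFFYYFFYYFFFFYYFFYYFFFFFFFFYYFFYYFFFFYYFFYYFFFFFFYYFFYYFFFFYYFFYYFFFFFFF

Answer: 256


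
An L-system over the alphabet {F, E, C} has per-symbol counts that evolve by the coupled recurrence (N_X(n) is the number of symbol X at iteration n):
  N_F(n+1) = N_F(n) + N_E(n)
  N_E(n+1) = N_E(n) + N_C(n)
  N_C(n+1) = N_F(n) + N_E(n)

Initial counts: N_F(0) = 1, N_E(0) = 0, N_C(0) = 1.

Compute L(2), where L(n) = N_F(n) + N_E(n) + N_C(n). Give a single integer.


Step 0: N_F=1, N_E=0, N_C=1, L=2
Step 1: N_F=1, N_E=1, N_C=1, L=3
Step 2: N_F=2, N_E=2, N_C=2, L=6

Answer: 6


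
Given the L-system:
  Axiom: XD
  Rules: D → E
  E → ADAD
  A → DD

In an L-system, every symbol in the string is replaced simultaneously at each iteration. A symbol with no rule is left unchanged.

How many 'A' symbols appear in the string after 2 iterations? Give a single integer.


Answer: 2

Derivation:
Step 0: XD  (0 'A')
Step 1: XE  (0 'A')
Step 2: XADAD  (2 'A')


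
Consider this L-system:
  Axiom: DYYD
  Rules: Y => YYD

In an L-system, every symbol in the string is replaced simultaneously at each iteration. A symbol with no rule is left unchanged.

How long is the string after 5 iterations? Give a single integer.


Answer: 128

Derivation:
Step 0: length = 4
Step 1: length = 8
Step 2: length = 16
Step 3: length = 32
Step 4: length = 64
Step 5: length = 128


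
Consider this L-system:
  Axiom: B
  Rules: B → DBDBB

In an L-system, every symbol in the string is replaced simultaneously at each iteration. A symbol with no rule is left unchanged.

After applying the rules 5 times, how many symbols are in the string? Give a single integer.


Step 0: length = 1
Step 1: length = 5
Step 2: length = 17
Step 3: length = 53
Step 4: length = 161
Step 5: length = 485

Answer: 485


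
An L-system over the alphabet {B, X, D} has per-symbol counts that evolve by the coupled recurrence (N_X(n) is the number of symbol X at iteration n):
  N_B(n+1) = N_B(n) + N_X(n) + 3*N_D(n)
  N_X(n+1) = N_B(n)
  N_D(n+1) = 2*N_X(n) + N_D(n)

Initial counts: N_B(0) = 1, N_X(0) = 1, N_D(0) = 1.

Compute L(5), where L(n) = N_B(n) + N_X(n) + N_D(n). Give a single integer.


Answer: 475

Derivation:
Step 0: N_B=1, N_X=1, N_D=1, L=3
Step 1: N_B=5, N_X=1, N_D=3, L=9
Step 2: N_B=15, N_X=5, N_D=5, L=25
Step 3: N_B=35, N_X=15, N_D=15, L=65
Step 4: N_B=95, N_X=35, N_D=45, L=175
Step 5: N_B=265, N_X=95, N_D=115, L=475


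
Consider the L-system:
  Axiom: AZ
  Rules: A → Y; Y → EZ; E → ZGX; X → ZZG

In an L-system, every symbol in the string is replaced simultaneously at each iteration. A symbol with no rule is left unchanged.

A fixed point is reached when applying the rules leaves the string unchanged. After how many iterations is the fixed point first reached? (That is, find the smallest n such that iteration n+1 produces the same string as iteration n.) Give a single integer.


Answer: 4

Derivation:
Step 0: AZ
Step 1: YZ
Step 2: EZZ
Step 3: ZGXZZ
Step 4: ZGZZGZZ
Step 5: ZGZZGZZ  (unchanged — fixed point at step 4)


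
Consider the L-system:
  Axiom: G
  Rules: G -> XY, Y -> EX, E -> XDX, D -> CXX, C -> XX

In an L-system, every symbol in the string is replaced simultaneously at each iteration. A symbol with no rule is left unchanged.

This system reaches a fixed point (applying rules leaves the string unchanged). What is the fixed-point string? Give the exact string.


Step 0: G
Step 1: XY
Step 2: XEX
Step 3: XXDXX
Step 4: XXCXXXX
Step 5: XXXXXXXX
Step 6: XXXXXXXX  (unchanged — fixed point at step 5)

Answer: XXXXXXXX


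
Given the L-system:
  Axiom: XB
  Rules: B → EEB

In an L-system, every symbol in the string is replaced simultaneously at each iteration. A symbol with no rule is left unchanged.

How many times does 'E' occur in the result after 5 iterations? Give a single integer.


Step 0: XB  (0 'E')
Step 1: XEEB  (2 'E')
Step 2: XEEEEB  (4 'E')
Step 3: XEEEEEEB  (6 'E')
Step 4: XEEEEEEEEB  (8 'E')
Step 5: XEEEEEEEEEEB  (10 'E')

Answer: 10


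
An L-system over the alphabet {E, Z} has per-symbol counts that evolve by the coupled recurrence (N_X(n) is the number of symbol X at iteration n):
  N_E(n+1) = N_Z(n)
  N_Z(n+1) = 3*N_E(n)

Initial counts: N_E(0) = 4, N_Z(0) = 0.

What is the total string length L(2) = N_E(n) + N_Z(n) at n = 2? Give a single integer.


Answer: 12

Derivation:
Step 0: N_E=4, N_Z=0, L=4
Step 1: N_E=0, N_Z=12, L=12
Step 2: N_E=12, N_Z=0, L=12


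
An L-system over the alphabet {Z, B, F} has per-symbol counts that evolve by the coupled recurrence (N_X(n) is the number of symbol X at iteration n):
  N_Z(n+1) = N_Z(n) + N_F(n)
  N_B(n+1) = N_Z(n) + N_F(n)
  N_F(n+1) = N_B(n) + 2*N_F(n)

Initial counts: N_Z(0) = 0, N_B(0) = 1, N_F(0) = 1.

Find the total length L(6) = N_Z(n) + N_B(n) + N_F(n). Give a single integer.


Answer: 720

Derivation:
Step 0: N_Z=0, N_B=1, N_F=1, L=2
Step 1: N_Z=1, N_B=1, N_F=3, L=5
Step 2: N_Z=4, N_B=4, N_F=7, L=15
Step 3: N_Z=11, N_B=11, N_F=18, L=40
Step 4: N_Z=29, N_B=29, N_F=47, L=105
Step 5: N_Z=76, N_B=76, N_F=123, L=275
Step 6: N_Z=199, N_B=199, N_F=322, L=720


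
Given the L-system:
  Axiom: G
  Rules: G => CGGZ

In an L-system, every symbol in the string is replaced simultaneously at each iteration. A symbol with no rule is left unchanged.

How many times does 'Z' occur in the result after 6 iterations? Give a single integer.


Step 0: G  (0 'Z')
Step 1: CGGZ  (1 'Z')
Step 2: CCGGZCGGZZ  (3 'Z')
Step 3: CCCGGZCGGZZCCGGZCGGZZZ  (7 'Z')
Step 4: CCCCGGZCGGZZCCGGZCGGZZZCCCGGZCGGZZCCGGZCGGZZZZ  (15 'Z')
Step 5: CCCCCGGZCGGZZCCGGZCGGZZZCCCGGZCGGZZCCGGZCGGZZZZCCCCGGZCGGZZCCGGZCGGZZZCCCGGZCGGZZCCGGZCGGZZZZZ  (31 'Z')
Step 6: CCCCCCGGZCGGZZCCGGZCGGZZZCCCGGZCGGZZCCGGZCGGZZZZCCCCGGZCGGZZCCGGZCGGZZZCCCGGZCGGZZCCGGZCGGZZZZZCCCCCGGZCGGZZCCGGZCGGZZZCCCGGZCGGZZCCGGZCGGZZZZCCCCGGZCGGZZCCGGZCGGZZZCCCGGZCGGZZCCGGZCGGZZZZZZ  (63 'Z')

Answer: 63


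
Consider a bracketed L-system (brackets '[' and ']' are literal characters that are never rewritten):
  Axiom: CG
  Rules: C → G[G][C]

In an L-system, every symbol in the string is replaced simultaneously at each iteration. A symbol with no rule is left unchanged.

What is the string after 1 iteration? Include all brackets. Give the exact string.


Step 0: CG
Step 1: G[G][C]G

Answer: G[G][C]G


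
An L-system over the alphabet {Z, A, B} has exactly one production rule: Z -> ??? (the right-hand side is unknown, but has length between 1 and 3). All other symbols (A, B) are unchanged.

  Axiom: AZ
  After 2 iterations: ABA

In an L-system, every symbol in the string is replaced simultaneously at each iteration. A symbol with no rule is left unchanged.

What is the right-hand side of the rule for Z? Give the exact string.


Answer: BA

Derivation:
Trying Z -> BA:
  Step 0: AZ
  Step 1: ABA
  Step 2: ABA
Matches the given result.


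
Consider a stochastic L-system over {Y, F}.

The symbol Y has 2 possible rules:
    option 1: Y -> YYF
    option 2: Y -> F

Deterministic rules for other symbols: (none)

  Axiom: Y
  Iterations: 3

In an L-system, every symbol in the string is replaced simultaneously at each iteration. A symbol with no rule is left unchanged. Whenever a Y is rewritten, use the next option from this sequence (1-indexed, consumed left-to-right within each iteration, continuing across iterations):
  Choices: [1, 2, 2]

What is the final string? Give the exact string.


Answer: FFF

Derivation:
Step 0: Y
Step 1: YYF  (used choices [1])
Step 2: FFF  (used choices [2, 2])
Step 3: FFF  (used choices [])


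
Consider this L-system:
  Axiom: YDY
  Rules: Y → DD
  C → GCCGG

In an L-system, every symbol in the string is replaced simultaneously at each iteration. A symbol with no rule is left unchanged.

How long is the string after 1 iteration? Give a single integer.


Step 0: length = 3
Step 1: length = 5

Answer: 5


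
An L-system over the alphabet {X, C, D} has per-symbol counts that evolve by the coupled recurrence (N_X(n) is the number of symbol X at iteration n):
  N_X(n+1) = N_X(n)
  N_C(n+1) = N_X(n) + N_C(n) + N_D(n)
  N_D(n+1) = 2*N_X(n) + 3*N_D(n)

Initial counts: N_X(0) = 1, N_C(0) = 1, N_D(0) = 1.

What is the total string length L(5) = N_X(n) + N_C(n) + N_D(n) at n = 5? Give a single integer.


Answer: 729

Derivation:
Step 0: N_X=1, N_C=1, N_D=1, L=3
Step 1: N_X=1, N_C=3, N_D=5, L=9
Step 2: N_X=1, N_C=9, N_D=17, L=27
Step 3: N_X=1, N_C=27, N_D=53, L=81
Step 4: N_X=1, N_C=81, N_D=161, L=243
Step 5: N_X=1, N_C=243, N_D=485, L=729


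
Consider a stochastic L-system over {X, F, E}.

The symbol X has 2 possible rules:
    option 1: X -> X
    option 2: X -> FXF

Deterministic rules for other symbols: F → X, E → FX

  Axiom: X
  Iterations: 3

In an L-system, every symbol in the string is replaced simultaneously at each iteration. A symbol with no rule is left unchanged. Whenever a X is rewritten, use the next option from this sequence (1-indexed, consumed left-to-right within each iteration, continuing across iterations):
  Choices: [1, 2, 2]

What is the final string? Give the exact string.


Step 0: X
Step 1: X  (used choices [1])
Step 2: FXF  (used choices [2])
Step 3: XFXFX  (used choices [2])

Answer: XFXFX


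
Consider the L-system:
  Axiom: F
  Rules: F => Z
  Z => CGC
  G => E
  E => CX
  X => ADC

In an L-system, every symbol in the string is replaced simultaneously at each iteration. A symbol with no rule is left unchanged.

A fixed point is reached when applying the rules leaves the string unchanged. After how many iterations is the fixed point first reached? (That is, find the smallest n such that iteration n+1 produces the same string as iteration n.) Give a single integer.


Step 0: F
Step 1: Z
Step 2: CGC
Step 3: CEC
Step 4: CCXC
Step 5: CCADCC
Step 6: CCADCC  (unchanged — fixed point at step 5)

Answer: 5


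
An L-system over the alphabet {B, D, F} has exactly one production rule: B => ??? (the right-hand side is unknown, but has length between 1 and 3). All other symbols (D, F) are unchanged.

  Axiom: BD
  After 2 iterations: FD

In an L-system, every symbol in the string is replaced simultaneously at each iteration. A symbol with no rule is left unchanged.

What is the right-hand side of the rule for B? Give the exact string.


Trying B => F:
  Step 0: BD
  Step 1: FD
  Step 2: FD
Matches the given result.

Answer: F


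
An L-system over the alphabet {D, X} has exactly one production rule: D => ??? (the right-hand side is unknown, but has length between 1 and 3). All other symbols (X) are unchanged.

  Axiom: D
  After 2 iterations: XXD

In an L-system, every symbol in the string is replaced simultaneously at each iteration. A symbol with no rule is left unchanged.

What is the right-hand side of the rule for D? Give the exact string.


Answer: XD

Derivation:
Trying D => XD:
  Step 0: D
  Step 1: XD
  Step 2: XXD
Matches the given result.


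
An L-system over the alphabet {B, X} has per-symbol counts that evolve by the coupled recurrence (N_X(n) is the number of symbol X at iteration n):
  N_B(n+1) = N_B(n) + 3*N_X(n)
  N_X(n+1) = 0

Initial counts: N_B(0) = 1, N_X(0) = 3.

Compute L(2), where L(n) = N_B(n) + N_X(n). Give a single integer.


Answer: 10

Derivation:
Step 0: N_B=1, N_X=3, L=4
Step 1: N_B=10, N_X=0, L=10
Step 2: N_B=10, N_X=0, L=10


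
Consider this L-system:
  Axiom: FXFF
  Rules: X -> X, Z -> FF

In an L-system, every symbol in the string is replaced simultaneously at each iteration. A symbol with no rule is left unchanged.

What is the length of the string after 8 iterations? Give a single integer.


Answer: 4

Derivation:
Step 0: length = 4
Step 1: length = 4
Step 2: length = 4
Step 3: length = 4
Step 4: length = 4
Step 5: length = 4
Step 6: length = 4
Step 7: length = 4
Step 8: length = 4


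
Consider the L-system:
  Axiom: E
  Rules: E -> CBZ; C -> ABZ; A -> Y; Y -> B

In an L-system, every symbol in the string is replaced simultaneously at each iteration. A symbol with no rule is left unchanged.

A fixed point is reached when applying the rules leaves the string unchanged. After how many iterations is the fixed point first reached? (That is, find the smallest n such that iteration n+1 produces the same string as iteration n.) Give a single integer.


Answer: 4

Derivation:
Step 0: E
Step 1: CBZ
Step 2: ABZBZ
Step 3: YBZBZ
Step 4: BBZBZ
Step 5: BBZBZ  (unchanged — fixed point at step 4)


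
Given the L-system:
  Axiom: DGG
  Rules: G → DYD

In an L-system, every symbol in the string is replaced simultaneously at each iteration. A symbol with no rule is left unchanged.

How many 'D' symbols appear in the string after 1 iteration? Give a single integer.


Step 0: DGG  (1 'D')
Step 1: DDYDDYD  (5 'D')

Answer: 5


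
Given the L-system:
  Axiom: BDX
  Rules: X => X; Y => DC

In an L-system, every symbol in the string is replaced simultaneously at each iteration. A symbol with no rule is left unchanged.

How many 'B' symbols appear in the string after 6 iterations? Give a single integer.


Step 0: BDX  (1 'B')
Step 1: BDX  (1 'B')
Step 2: BDX  (1 'B')
Step 3: BDX  (1 'B')
Step 4: BDX  (1 'B')
Step 5: BDX  (1 'B')
Step 6: BDX  (1 'B')

Answer: 1


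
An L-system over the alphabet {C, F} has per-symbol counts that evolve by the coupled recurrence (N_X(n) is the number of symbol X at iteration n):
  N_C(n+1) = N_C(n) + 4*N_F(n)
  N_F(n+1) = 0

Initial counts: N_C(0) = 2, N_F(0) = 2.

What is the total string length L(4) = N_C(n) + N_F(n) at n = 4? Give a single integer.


Answer: 10

Derivation:
Step 0: N_C=2, N_F=2, L=4
Step 1: N_C=10, N_F=0, L=10
Step 2: N_C=10, N_F=0, L=10
Step 3: N_C=10, N_F=0, L=10
Step 4: N_C=10, N_F=0, L=10


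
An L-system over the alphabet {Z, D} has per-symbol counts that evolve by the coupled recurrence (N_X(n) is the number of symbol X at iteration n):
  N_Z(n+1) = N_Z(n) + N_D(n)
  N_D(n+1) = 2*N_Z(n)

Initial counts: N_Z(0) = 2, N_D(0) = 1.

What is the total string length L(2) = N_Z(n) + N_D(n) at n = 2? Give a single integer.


Step 0: N_Z=2, N_D=1, L=3
Step 1: N_Z=3, N_D=4, L=7
Step 2: N_Z=7, N_D=6, L=13

Answer: 13


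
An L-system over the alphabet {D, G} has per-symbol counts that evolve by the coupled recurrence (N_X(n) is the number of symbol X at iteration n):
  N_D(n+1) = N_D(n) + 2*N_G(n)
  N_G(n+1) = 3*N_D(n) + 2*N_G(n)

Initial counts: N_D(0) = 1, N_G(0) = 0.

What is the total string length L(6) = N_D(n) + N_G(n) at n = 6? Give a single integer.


Answer: 4096

Derivation:
Step 0: N_D=1, N_G=0, L=1
Step 1: N_D=1, N_G=3, L=4
Step 2: N_D=7, N_G=9, L=16
Step 3: N_D=25, N_G=39, L=64
Step 4: N_D=103, N_G=153, L=256
Step 5: N_D=409, N_G=615, L=1024
Step 6: N_D=1639, N_G=2457, L=4096


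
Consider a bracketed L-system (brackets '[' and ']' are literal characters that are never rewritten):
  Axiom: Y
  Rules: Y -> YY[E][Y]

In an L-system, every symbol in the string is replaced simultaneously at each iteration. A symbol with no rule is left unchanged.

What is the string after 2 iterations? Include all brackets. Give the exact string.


Answer: YY[E][Y]YY[E][Y][E][YY[E][Y]]

Derivation:
Step 0: Y
Step 1: YY[E][Y]
Step 2: YY[E][Y]YY[E][Y][E][YY[E][Y]]


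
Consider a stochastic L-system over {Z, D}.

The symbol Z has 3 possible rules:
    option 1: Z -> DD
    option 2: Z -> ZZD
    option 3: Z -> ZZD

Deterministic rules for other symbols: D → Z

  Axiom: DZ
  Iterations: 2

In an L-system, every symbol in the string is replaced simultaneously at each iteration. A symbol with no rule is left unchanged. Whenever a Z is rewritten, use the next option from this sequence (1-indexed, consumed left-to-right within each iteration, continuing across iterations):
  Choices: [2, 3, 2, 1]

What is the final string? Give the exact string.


Step 0: DZ
Step 1: ZZZD  (used choices [2])
Step 2: ZZDZZDDDZ  (used choices [3, 2, 1])

Answer: ZZDZZDDDZ


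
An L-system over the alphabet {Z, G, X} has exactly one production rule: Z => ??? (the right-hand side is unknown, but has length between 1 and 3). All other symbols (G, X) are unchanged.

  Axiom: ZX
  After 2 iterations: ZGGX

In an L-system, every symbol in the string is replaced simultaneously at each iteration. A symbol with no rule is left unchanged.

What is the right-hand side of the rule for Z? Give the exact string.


Trying Z => ZG:
  Step 0: ZX
  Step 1: ZGX
  Step 2: ZGGX
Matches the given result.

Answer: ZG


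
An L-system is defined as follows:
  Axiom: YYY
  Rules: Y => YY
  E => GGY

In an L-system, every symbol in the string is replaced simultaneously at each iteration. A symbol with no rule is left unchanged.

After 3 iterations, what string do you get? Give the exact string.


Step 0: YYY
Step 1: YYYYYY
Step 2: YYYYYYYYYYYY
Step 3: YYYYYYYYYYYYYYYYYYYYYYYY

Answer: YYYYYYYYYYYYYYYYYYYYYYYY


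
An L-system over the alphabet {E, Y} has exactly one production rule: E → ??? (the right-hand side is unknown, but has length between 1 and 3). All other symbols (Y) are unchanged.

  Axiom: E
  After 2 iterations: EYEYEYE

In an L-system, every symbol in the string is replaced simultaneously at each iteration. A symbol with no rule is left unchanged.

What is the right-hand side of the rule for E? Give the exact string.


Answer: EYE

Derivation:
Trying E → EYE:
  Step 0: E
  Step 1: EYE
  Step 2: EYEYEYE
Matches the given result.


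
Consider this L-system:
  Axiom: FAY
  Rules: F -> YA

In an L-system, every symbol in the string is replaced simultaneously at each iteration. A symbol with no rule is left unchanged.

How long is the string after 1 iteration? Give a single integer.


Step 0: length = 3
Step 1: length = 4

Answer: 4


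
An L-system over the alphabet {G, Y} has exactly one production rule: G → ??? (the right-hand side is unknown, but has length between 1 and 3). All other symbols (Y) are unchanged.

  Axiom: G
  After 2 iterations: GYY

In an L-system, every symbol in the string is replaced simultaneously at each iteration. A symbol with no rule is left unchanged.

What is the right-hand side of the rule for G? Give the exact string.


Trying G → GY:
  Step 0: G
  Step 1: GY
  Step 2: GYY
Matches the given result.

Answer: GY


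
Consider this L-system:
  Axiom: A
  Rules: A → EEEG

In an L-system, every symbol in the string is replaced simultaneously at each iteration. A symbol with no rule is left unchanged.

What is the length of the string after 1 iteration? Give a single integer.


Answer: 4

Derivation:
Step 0: length = 1
Step 1: length = 4


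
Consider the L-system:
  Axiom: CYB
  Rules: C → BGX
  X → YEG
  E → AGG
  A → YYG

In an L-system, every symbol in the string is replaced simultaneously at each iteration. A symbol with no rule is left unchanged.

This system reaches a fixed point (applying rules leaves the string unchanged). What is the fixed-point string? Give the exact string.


Answer: BGYYYGGGGYB

Derivation:
Step 0: CYB
Step 1: BGXYB
Step 2: BGYEGYB
Step 3: BGYAGGGYB
Step 4: BGYYYGGGGYB
Step 5: BGYYYGGGGYB  (unchanged — fixed point at step 4)


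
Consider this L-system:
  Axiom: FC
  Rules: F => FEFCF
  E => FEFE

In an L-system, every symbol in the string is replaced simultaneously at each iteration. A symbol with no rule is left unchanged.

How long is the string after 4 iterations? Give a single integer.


Answer: 315

Derivation:
Step 0: length = 2
Step 1: length = 6
Step 2: length = 21
Step 3: length = 80
Step 4: length = 315


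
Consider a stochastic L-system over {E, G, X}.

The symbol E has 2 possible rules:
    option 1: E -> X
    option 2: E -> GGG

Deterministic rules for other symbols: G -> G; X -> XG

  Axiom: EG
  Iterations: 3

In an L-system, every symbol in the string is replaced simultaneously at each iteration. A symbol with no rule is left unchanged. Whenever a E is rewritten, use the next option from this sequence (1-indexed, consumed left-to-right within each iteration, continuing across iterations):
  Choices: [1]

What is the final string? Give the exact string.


Step 0: EG
Step 1: XG  (used choices [1])
Step 2: XGG  (used choices [])
Step 3: XGGG  (used choices [])

Answer: XGGG


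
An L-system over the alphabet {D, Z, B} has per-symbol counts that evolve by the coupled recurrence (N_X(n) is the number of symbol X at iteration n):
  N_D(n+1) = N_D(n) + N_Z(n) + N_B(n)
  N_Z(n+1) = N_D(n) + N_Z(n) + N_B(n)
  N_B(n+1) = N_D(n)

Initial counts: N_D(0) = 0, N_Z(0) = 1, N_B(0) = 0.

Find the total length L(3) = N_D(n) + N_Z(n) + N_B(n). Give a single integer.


Answer: 12

Derivation:
Step 0: N_D=0, N_Z=1, N_B=0, L=1
Step 1: N_D=1, N_Z=1, N_B=0, L=2
Step 2: N_D=2, N_Z=2, N_B=1, L=5
Step 3: N_D=5, N_Z=5, N_B=2, L=12


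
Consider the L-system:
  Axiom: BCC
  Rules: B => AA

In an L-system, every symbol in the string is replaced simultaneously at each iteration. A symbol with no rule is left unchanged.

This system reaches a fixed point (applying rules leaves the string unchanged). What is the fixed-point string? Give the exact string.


Answer: AACC

Derivation:
Step 0: BCC
Step 1: AACC
Step 2: AACC  (unchanged — fixed point at step 1)


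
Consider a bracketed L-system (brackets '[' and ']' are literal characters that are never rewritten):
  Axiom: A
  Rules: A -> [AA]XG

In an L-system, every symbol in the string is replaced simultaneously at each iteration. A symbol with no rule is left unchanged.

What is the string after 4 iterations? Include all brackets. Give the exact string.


Step 0: A
Step 1: [AA]XG
Step 2: [[AA]XG[AA]XG]XG
Step 3: [[[AA]XG[AA]XG]XG[[AA]XG[AA]XG]XG]XG
Step 4: [[[[AA]XG[AA]XG]XG[[AA]XG[AA]XG]XG]XG[[[AA]XG[AA]XG]XG[[AA]XG[AA]XG]XG]XG]XG

Answer: [[[[AA]XG[AA]XG]XG[[AA]XG[AA]XG]XG]XG[[[AA]XG[AA]XG]XG[[AA]XG[AA]XG]XG]XG]XG


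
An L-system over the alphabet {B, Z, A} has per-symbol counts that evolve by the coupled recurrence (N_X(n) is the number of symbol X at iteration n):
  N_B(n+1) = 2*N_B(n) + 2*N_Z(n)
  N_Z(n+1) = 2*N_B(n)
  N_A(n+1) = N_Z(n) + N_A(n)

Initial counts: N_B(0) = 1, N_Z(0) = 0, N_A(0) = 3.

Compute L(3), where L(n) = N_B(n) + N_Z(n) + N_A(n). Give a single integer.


Step 0: N_B=1, N_Z=0, N_A=3, L=4
Step 1: N_B=2, N_Z=2, N_A=3, L=7
Step 2: N_B=8, N_Z=4, N_A=5, L=17
Step 3: N_B=24, N_Z=16, N_A=9, L=49

Answer: 49


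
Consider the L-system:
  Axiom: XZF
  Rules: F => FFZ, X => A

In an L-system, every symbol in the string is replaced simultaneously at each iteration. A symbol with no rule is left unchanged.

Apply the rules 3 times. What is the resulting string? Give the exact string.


Step 0: XZF
Step 1: AZFFZ
Step 2: AZFFZFFZZ
Step 3: AZFFZFFZZFFZFFZZZ

Answer: AZFFZFFZZFFZFFZZZ


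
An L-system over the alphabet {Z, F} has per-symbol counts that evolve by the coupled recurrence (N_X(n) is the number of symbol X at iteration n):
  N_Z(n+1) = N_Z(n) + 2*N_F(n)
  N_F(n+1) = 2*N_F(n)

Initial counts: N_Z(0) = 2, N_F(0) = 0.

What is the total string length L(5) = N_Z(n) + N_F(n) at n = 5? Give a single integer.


Step 0: N_Z=2, N_F=0, L=2
Step 1: N_Z=2, N_F=0, L=2
Step 2: N_Z=2, N_F=0, L=2
Step 3: N_Z=2, N_F=0, L=2
Step 4: N_Z=2, N_F=0, L=2
Step 5: N_Z=2, N_F=0, L=2

Answer: 2


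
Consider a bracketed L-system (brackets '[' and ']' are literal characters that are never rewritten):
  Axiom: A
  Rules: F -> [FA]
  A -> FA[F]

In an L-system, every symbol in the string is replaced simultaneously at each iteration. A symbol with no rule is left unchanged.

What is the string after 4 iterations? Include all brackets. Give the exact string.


Answer: [[[FA]FA[F]][FA]FA[F][[FA]]][[FA]FA[F]][FA]FA[F][[FA]][[[FA]FA[F]]][[[[FA]FA[F]][FA]FA[F][[FA]]]]

Derivation:
Step 0: A
Step 1: FA[F]
Step 2: [FA]FA[F][[FA]]
Step 3: [[FA]FA[F]][FA]FA[F][[FA]][[[FA]FA[F]]]
Step 4: [[[FA]FA[F]][FA]FA[F][[FA]]][[FA]FA[F]][FA]FA[F][[FA]][[[FA]FA[F]]][[[[FA]FA[F]][FA]FA[F][[FA]]]]


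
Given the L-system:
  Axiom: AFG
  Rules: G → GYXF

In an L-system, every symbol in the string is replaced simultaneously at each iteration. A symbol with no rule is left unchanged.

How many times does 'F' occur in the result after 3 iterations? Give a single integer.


Answer: 4

Derivation:
Step 0: AFG  (1 'F')
Step 1: AFGYXF  (2 'F')
Step 2: AFGYXFYXF  (3 'F')
Step 3: AFGYXFYXFYXF  (4 'F')
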